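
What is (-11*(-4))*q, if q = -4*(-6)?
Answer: 1056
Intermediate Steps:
q = 24
(-11*(-4))*q = -11*(-4)*24 = 44*24 = 1056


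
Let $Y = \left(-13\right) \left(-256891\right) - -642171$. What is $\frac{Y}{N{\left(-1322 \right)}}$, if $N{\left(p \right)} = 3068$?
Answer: $\frac{1990877}{1534} \approx 1297.8$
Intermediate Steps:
$Y = 3981754$ ($Y = 3339583 + 642171 = 3981754$)
$\frac{Y}{N{\left(-1322 \right)}} = \frac{3981754}{3068} = 3981754 \cdot \frac{1}{3068} = \frac{1990877}{1534}$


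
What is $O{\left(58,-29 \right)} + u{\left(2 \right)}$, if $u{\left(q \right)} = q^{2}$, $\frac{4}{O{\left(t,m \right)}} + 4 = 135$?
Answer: $\frac{528}{131} \approx 4.0305$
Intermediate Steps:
$O{\left(t,m \right)} = \frac{4}{131}$ ($O{\left(t,m \right)} = \frac{4}{-4 + 135} = \frac{4}{131}$)
$O{\left(58,-29 \right)} + u{\left(2 \right)} = \frac{4}{131} + 2^{2} = \frac{4}{131} + 4 = \frac{528}{131}$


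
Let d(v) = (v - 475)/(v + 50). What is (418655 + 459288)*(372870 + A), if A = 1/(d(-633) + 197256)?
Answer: 37646683635932132729/115001356 ≈ 3.2736e+11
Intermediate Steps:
d(v) = (-475 + v)/(50 + v)
A = 583/115001356 (A = 1/((-475 - 633)/(50 - 633) + 197256) = 1/(-1108/(-583) + 197256) = 1/(-1/583*(-1108) + 197256) = 1/(1108/583 + 197256) = 1/(115001356/583) = 583/115001356 ≈ 5.0695e-6)
(418655 + 459288)*(372870 + A) = (418655 + 459288)*(372870 + 583/115001356) = 877943*(42880555612303/115001356) = 37646683635932132729/115001356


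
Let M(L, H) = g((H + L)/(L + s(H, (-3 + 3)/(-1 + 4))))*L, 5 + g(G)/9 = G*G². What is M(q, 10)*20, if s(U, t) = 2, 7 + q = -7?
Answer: 37520/3 ≈ 12507.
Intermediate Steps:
q = -14 (q = -7 - 7 = -14)
g(G) = -45 + 9*G³ (g(G) = -45 + 9*(G*G²) = -45 + 9*G³)
M(L, H) = L*(-45 + 9*(H + L)³/(2 + L)³) (M(L, H) = (-45 + 9*((H + L)/(L + 2))³)*L = (-45 + 9*((H + L)/(2 + L))³)*L = (-45 + 9*((H + L)³/(2 + L)³))*L = (-45 + 9*(H + L)³/(2 + L)³)*L = L*(-45 + 9*(H + L)³/(2 + L)³))
M(q, 10)*20 = (-45*(-14) + 9*(-14)*(10 - 14)³/(2 - 14)³)*20 = (630 + 9*(-14)*(-4)³/(-12)³)*20 = (630 + 9*(-14)*(-1/1728)*(-64))*20 = (630 - 14/3)*20 = (1876/3)*20 = 37520/3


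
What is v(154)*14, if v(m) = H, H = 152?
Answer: 2128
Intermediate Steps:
v(m) = 152
v(154)*14 = 152*14 = 2128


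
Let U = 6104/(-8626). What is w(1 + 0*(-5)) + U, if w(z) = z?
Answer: 1261/4313 ≈ 0.29237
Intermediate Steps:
U = -3052/4313 (U = 6104*(-1/8626) = -3052/4313 ≈ -0.70763)
w(1 + 0*(-5)) + U = (1 + 0*(-5)) - 3052/4313 = (1 + 0) - 3052/4313 = 1 - 3052/4313 = 1261/4313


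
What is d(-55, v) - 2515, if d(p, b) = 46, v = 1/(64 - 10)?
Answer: -2469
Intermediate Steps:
v = 1/54 ≈ 0.018519
d(-55, v) - 2515 = 46 - 2515 = -2469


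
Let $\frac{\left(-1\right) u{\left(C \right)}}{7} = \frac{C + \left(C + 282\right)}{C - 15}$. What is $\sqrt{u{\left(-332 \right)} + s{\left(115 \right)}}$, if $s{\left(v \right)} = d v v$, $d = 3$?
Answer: $\frac{\sqrt{4776299197}}{347} \approx 199.17$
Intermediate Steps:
$s{\left(v \right)} = 3 v^{2}$ ($s{\left(v \right)} = 3 v v = 3 v^{2}$)
$u{\left(C \right)} = - \frac{7 \left(282 + 2 C\right)}{-15 + C}$ ($u{\left(C \right)} = - 7 \frac{C + \left(C + 282\right)}{C - 15} = - 7 \frac{C + \left(282 + C\right)}{-15 + C} = - 7 \frac{282 + 2 C}{-15 + C} = - \frac{7 \left(282 + 2 C\right)}{-15 + C}$)
$\sqrt{u{\left(-332 \right)} + s{\left(115 \right)}} = \sqrt{\frac{14 \left(-141 - -332\right)}{-15 - 332} + 3 \cdot 115^{2}} = \sqrt{\frac{14 \left(-141 + 332\right)}{-347} + 3 \cdot 13225} = \sqrt{14 \left(- \frac{1}{347}\right) 191 + 39675} = \sqrt{- \frac{2674}{347} + 39675} = \sqrt{\frac{13764551}{347}} = \frac{\sqrt{4776299197}}{347}$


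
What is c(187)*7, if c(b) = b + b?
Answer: 2618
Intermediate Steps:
c(b) = 2*b
c(187)*7 = (2*187)*7 = 374*7 = 2618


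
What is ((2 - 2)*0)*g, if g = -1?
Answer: 0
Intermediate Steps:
((2 - 2)*0)*g = ((2 - 2)*0)*(-1) = (0*0)*(-1) = 0*(-1) = 0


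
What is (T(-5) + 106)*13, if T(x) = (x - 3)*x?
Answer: 1898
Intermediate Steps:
T(x) = x*(-3 + x) (T(x) = (-3 + x)*x = x*(-3 + x))
(T(-5) + 106)*13 = (-5*(-3 - 5) + 106)*13 = (-5*(-8) + 106)*13 = (40 + 106)*13 = 146*13 = 1898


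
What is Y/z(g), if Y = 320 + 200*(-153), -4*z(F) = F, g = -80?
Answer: -1514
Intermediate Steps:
z(F) = -F/4
Y = -30280 (Y = 320 - 30600 = -30280)
Y/z(g) = -30280/((-¼*(-80))) = -30280/20 = -30280*1/20 = -1514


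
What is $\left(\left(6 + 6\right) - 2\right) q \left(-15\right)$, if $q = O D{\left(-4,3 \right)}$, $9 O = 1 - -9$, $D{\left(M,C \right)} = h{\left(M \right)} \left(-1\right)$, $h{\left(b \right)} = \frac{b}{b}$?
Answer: $\frac{500}{3} \approx 166.67$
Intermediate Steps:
$h{\left(b \right)} = 1$
$D{\left(M,C \right)} = -1$ ($D{\left(M,C \right)} = 1 \left(-1\right) = -1$)
$O = \frac{10}{9}$ ($O = \frac{1 - -9}{9} = \frac{1 + 9}{9} = \frac{1}{9} \cdot 10 = \frac{10}{9} \approx 1.1111$)
$q = - \frac{10}{9}$ ($q = \frac{10}{9} \left(-1\right) = - \frac{10}{9} \approx -1.1111$)
$\left(\left(6 + 6\right) - 2\right) q \left(-15\right) = \left(\left(6 + 6\right) - 2\right) \left(- \frac{10}{9}\right) \left(-15\right) = \left(12 - 2\right) \left(- \frac{10}{9}\right) \left(-15\right) = 10 \left(- \frac{10}{9}\right) \left(-15\right) = \left(- \frac{100}{9}\right) \left(-15\right) = \frac{500}{3}$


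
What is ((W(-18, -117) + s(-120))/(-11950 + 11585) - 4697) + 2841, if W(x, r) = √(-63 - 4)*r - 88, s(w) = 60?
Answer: -677412/365 + 117*I*√67/365 ≈ -1855.9 + 2.6238*I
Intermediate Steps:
W(x, r) = -88 + I*r*√67 (W(x, r) = √(-67)*r - 88 = (I*√67)*r - 88 = I*r*√67 - 88 = -88 + I*r*√67)
((W(-18, -117) + s(-120))/(-11950 + 11585) - 4697) + 2841 = (((-88 + I*(-117)*√67) + 60)/(-11950 + 11585) - 4697) + 2841 = (((-88 - 117*I*√67) + 60)/(-365) - 4697) + 2841 = ((-28 - 117*I*√67)*(-1/365) - 4697) + 2841 = ((28/365 + 117*I*√67/365) - 4697) + 2841 = (-1714377/365 + 117*I*√67/365) + 2841 = -677412/365 + 117*I*√67/365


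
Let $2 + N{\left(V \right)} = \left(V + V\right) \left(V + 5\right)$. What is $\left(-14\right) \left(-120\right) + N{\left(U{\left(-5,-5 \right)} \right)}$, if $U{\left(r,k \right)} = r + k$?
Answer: $1778$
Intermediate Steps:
$U{\left(r,k \right)} = k + r$
$N{\left(V \right)} = -2 + 2 V \left(5 + V\right)$ ($N{\left(V \right)} = -2 + \left(V + V\right) \left(V + 5\right) = -2 + 2 V \left(5 + V\right)$)
$\left(-14\right) \left(-120\right) + N{\left(U{\left(-5,-5 \right)} \right)} = \left(-14\right) \left(-120\right) + \left(-2 + 2 \left(-5 - 5\right)^{2} + 10 \left(-5 - 5\right)\right) = 1680 + \left(-2 + 2 \left(-10\right)^{2} + 10 \left(-10\right)\right) = 1680 - -98 = 1680 + 98 = 1778$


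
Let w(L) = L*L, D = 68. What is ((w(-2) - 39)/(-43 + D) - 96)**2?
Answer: 237169/25 ≈ 9486.8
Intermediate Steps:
w(L) = L**2
((w(-2) - 39)/(-43 + D) - 96)**2 = (((-2)**2 - 39)/(-43 + 68) - 96)**2 = ((4 - 39)/25 - 96)**2 = (-35*1/25 - 96)**2 = (-7/5 - 96)**2 = (-487/5)**2 = 237169/25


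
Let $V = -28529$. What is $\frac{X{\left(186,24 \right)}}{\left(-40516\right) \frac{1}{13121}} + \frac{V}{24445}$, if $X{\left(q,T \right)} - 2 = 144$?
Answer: $- \frac{23992168167}{495206810} \approx -48.449$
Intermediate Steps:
$X{\left(q,T \right)} = 146$ ($X{\left(q,T \right)} = 2 + 144 = 146$)
$\frac{X{\left(186,24 \right)}}{\left(-40516\right) \frac{1}{13121}} + \frac{V}{24445} = \frac{146}{\left(-40516\right) \frac{1}{13121}} - \frac{28529}{24445} = \frac{146}{- \frac{40516}{13121}} - \frac{28529}{24445} = 146 \left(- \frac{13121}{40516}\right) - \frac{28529}{24445} = - \frac{957833}{20258} - \frac{28529}{24445} = - \frac{23992168167}{495206810}$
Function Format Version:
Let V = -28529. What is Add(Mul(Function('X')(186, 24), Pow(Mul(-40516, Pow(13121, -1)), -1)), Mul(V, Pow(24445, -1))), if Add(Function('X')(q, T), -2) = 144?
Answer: Rational(-23992168167, 495206810) ≈ -48.449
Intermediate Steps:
Function('X')(q, T) = 146 (Function('X')(q, T) = Add(2, 144) = 146)
Add(Mul(Function('X')(186, 24), Pow(Mul(-40516, Pow(13121, -1)), -1)), Mul(V, Pow(24445, -1))) = Add(Mul(146, Pow(Mul(-40516, Pow(13121, -1)), -1)), Mul(-28529, Pow(24445, -1))) = Add(Mul(146, Pow(Mul(-40516, Rational(1, 13121)), -1)), Mul(-28529, Rational(1, 24445))) = Add(Mul(146, Pow(Rational(-40516, 13121), -1)), Rational(-28529, 24445)) = Add(Mul(146, Rational(-13121, 40516)), Rational(-28529, 24445)) = Add(Rational(-957833, 20258), Rational(-28529, 24445)) = Rational(-23992168167, 495206810)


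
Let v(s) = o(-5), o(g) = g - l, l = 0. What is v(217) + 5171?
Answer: 5166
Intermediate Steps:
o(g) = g (o(g) = g - 1*0 = g + 0 = g)
v(s) = -5
v(217) + 5171 = -5 + 5171 = 5166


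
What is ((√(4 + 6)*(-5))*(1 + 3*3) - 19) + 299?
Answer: 280 - 50*√10 ≈ 121.89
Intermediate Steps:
((√(4 + 6)*(-5))*(1 + 3*3) - 19) + 299 = ((√10*(-5))*(1 + 9) - 19) + 299 = (-5*√10*10 - 19) + 299 = (-50*√10 - 19) + 299 = (-19 - 50*√10) + 299 = 280 - 50*√10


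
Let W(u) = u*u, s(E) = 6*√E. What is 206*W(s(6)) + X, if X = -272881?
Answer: -228385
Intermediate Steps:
W(u) = u²
206*W(s(6)) + X = 206*(6*√6)² - 272881 = 206*216 - 272881 = 44496 - 272881 = -228385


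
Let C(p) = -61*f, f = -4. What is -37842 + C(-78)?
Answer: -37598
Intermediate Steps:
C(p) = 244 (C(p) = -61*(-4) = 244)
-37842 + C(-78) = -37842 + 244 = -37598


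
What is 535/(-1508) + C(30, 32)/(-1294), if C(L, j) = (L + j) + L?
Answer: -415513/975676 ≈ -0.42587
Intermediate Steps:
C(L, j) = j + 2*L
535/(-1508) + C(30, 32)/(-1294) = 535/(-1508) + (32 + 2*30)/(-1294) = 535*(-1/1508) + (32 + 60)*(-1/1294) = -535/1508 + 92*(-1/1294) = -535/1508 - 46/647 = -415513/975676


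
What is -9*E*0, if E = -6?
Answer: 0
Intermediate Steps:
-9*E*0 = -9*(-6)*0 = 54*0 = 0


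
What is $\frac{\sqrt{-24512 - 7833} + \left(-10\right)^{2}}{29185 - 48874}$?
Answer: $- \frac{100}{19689} - \frac{i \sqrt{32345}}{19689} \approx -0.005079 - 0.0091344 i$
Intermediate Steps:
$\frac{\sqrt{-24512 - 7833} + \left(-10\right)^{2}}{29185 - 48874} = \frac{\sqrt{-32345} + 100}{-19689} = \left(i \sqrt{32345} + 100\right) \left(- \frac{1}{19689}\right) = \left(100 + i \sqrt{32345}\right) \left(- \frac{1}{19689}\right) = - \frac{100}{19689} - \frac{i \sqrt{32345}}{19689}$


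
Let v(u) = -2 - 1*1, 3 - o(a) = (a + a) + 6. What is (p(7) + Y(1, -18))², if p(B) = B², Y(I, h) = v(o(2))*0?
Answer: 2401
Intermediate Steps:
o(a) = -3 - 2*a (o(a) = 3 - ((a + a) + 6) = 3 - (2*a + 6) = 3 - (6 + 2*a) = 3 + (-6 - 2*a) = -3 - 2*a)
v(u) = -3 (v(u) = -2 - 1 = -3)
Y(I, h) = 0 (Y(I, h) = -3*0 = 0)
(p(7) + Y(1, -18))² = (7² + 0)² = (49 + 0)² = 49² = 2401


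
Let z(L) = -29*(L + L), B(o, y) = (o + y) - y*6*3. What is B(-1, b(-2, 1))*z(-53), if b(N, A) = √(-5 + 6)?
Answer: -55332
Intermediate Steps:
b(N, A) = 1 (b(N, A) = √1 = 1)
B(o, y) = o - 17*y (B(o, y) = (o + y) - 6*y*3 = (o + y) - 18*y = o - 17*y)
z(L) = -58*L
B(-1, b(-2, 1))*z(-53) = (-1 - 17*1)*(-58*(-53)) = (-1 - 17)*3074 = -18*3074 = -55332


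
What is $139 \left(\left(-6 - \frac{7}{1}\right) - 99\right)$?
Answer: $-15568$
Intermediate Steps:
$139 \left(\left(-6 - \frac{7}{1}\right) - 99\right) = 139 \left(\left(-6 - 7 \cdot 1\right) - 99\right) = 139 \left(\left(-6 - 7\right) - 99\right) = 139 \left(-13 - 99\right) = 139 \left(-112\right) = -15568$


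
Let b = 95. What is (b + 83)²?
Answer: 31684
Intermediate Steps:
(b + 83)² = (95 + 83)² = 178² = 31684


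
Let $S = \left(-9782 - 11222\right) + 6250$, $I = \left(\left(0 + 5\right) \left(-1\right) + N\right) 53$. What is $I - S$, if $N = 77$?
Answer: $18570$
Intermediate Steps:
$I = 3816$ ($I = \left(\left(0 + 5\right) \left(-1\right) + 77\right) 53 = \left(5 \left(-1\right) + 77\right) 53 = \left(-5 + 77\right) 53 = 72 \cdot 53 = 3816$)
$S = -14754$ ($S = -21004 + 6250 = -14754$)
$I - S = 3816 - -14754 = 3816 + 14754 = 18570$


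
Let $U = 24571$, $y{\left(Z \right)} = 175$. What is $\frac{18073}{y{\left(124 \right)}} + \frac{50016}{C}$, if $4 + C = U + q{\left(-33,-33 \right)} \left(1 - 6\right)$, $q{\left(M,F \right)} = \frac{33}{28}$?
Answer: $\frac{4224693101}{40116475} \approx 105.31$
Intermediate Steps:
$q{\left(M,F \right)} = \frac{33}{28}$ ($q{\left(M,F \right)} = 33 \cdot \frac{1}{28} = \frac{33}{28}$)
$C = \frac{687711}{28}$ ($C = -4 + \left(24571 + \frac{33 \left(1 - 6\right)}{28}\right) = -4 + \left(24571 + \frac{33}{28} \left(-5\right)\right) = -4 + \left(24571 - \frac{165}{28}\right) = -4 + \frac{687823}{28} = \frac{687711}{28} \approx 24561.0$)
$\frac{18073}{y{\left(124 \right)}} + \frac{50016}{C} = \frac{18073}{175} + \frac{50016}{\frac{687711}{28}} = 18073 \cdot \frac{1}{175} + 50016 \cdot \frac{28}{687711} = \frac{18073}{175} + \frac{466816}{229237} = \frac{4224693101}{40116475}$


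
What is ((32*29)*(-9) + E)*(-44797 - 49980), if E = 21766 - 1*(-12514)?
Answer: -2457378056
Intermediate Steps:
E = 34280 (E = 21766 + 12514 = 34280)
((32*29)*(-9) + E)*(-44797 - 49980) = ((32*29)*(-9) + 34280)*(-44797 - 49980) = (928*(-9) + 34280)*(-94777) = (-8352 + 34280)*(-94777) = 25928*(-94777) = -2457378056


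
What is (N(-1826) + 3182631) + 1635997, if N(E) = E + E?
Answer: 4814976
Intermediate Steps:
N(E) = 2*E
(N(-1826) + 3182631) + 1635997 = (2*(-1826) + 3182631) + 1635997 = (-3652 + 3182631) + 1635997 = 3178979 + 1635997 = 4814976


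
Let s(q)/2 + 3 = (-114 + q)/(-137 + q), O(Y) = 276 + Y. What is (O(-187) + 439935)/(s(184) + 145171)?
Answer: 20681128/6822895 ≈ 3.0311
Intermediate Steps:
s(q) = -6 + 2*(-114 + q)/(-137 + q) (s(q) = -6 + 2*((-114 + q)/(-137 + q)) = -6 + 2*(-114 + q)/(-137 + q))
(O(-187) + 439935)/(s(184) + 145171) = ((276 - 187) + 439935)/(2*(297 - 2*184)/(-137 + 184) + 145171) = (89 + 439935)/(2*(297 - 368)/47 + 145171) = 440024/(2*(1/47)*(-71) + 145171) = 440024/(-142/47 + 145171) = 440024/(6822895/47) = 440024*(47/6822895) = 20681128/6822895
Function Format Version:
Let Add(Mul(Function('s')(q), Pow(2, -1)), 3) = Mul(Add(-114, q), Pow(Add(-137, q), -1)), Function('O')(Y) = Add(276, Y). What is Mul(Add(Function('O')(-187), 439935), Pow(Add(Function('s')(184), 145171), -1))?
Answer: Rational(20681128, 6822895) ≈ 3.0311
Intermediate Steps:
Function('s')(q) = Add(-6, Mul(2, Pow(Add(-137, q), -1), Add(-114, q))) (Function('s')(q) = Add(-6, Mul(2, Mul(Add(-114, q), Pow(Add(-137, q), -1)))) = Add(-6, Mul(2, Mul(Pow(Add(-137, q), -1), Add(-114, q)))) = Add(-6, Mul(2, Pow(Add(-137, q), -1), Add(-114, q))))
Mul(Add(Function('O')(-187), 439935), Pow(Add(Function('s')(184), 145171), -1)) = Mul(Add(Add(276, -187), 439935), Pow(Add(Mul(2, Pow(Add(-137, 184), -1), Add(297, Mul(-2, 184))), 145171), -1)) = Mul(Add(89, 439935), Pow(Add(Mul(2, Pow(47, -1), Add(297, -368)), 145171), -1)) = Mul(440024, Pow(Add(Mul(2, Rational(1, 47), -71), 145171), -1)) = Mul(440024, Pow(Add(Rational(-142, 47), 145171), -1)) = Mul(440024, Pow(Rational(6822895, 47), -1)) = Mul(440024, Rational(47, 6822895)) = Rational(20681128, 6822895)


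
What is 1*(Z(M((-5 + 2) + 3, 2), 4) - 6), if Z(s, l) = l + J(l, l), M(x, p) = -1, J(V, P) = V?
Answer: 2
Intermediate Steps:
Z(s, l) = 2*l (Z(s, l) = l + l = 2*l)
1*(Z(M((-5 + 2) + 3, 2), 4) - 6) = 1*(2*4 - 6) = 1*(8 - 6) = 1*2 = 2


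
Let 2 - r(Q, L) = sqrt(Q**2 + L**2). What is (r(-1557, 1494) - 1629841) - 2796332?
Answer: -4426171 - 9*sqrt(57485) ≈ -4.4283e+6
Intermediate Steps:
r(Q, L) = 2 - sqrt(L**2 + Q**2) (r(Q, L) = 2 - sqrt(Q**2 + L**2) = 2 - sqrt(L**2 + Q**2))
(r(-1557, 1494) - 1629841) - 2796332 = ((2 - sqrt(1494**2 + (-1557)**2)) - 1629841) - 2796332 = ((2 - sqrt(2232036 + 2424249)) - 1629841) - 2796332 = ((2 - sqrt(4656285)) - 1629841) - 2796332 = ((2 - 9*sqrt(57485)) - 1629841) - 2796332 = (-1629839 - 9*sqrt(57485)) - 2796332 = -4426171 - 9*sqrt(57485)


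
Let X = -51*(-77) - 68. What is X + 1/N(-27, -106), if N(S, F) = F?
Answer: 409053/106 ≈ 3859.0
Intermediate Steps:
X = 3859 (X = 3927 - 68 = 3859)
X + 1/N(-27, -106) = 3859 + 1/(-106) = 3859 - 1/106 = 409053/106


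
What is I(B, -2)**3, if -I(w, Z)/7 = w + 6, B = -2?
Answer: -21952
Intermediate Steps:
I(w, Z) = -42 - 7*w (I(w, Z) = -7*(w + 6) = -7*(6 + w) = -42 - 7*w)
I(B, -2)**3 = (-42 - 7*(-2))**3 = (-42 + 14)**3 = (-28)**3 = -21952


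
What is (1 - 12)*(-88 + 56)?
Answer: 352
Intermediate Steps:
(1 - 12)*(-88 + 56) = -11*(-32) = 352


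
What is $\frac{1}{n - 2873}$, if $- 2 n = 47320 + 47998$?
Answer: $- \frac{1}{50532} \approx -1.9789 \cdot 10^{-5}$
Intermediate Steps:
$n = -47659$ ($n = - \frac{47320 + 47998}{2} = \left(- \frac{1}{2}\right) 95318 = -47659$)
$\frac{1}{n - 2873} = \frac{1}{-47659 - 2873} = \frac{1}{-50532} = - \frac{1}{50532}$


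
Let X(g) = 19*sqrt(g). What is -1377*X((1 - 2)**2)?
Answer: -26163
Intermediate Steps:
-1377*X((1 - 2)**2) = -26163*sqrt((1 - 2)**2) = -26163*sqrt((-1)**2) = -26163*sqrt(1) = -26163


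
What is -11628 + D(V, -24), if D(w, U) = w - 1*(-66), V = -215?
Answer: -11777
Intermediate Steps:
D(w, U) = 66 + w (D(w, U) = w + 66 = 66 + w)
-11628 + D(V, -24) = -11628 + (66 - 215) = -11628 - 149 = -11777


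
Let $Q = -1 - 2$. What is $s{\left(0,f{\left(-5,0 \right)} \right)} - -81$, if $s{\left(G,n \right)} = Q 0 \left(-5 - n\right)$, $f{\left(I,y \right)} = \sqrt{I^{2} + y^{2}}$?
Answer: $81$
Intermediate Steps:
$Q = -3$
$s{\left(G,n \right)} = 0$ ($s{\left(G,n \right)} = \left(-3\right) 0 \left(-5 - n\right) = 0 \left(-5 - n\right) = 0$)
$s{\left(0,f{\left(-5,0 \right)} \right)} - -81 = 0 - -81 = 0 + 81 = 81$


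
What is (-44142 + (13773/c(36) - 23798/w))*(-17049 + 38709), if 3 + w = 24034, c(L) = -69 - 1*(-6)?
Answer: -23090726051660/24031 ≈ -9.6087e+8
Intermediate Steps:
c(L) = -63 (c(L) = -69 + 6 = -63)
w = 24031 (w = -3 + 24034 = 24031)
(-44142 + (13773/c(36) - 23798/w))*(-17049 + 38709) = (-44142 + (13773/(-63) - 23798/24031))*(-17049 + 38709) = (-44142 + (13773*(-1/63) - 23798*1/24031))*21660 = (-44142 + (-4591/21 - 23798/24031))*21660 = (-44142 - 15832297/72093)*21660 = -3198161503/72093*21660 = -23090726051660/24031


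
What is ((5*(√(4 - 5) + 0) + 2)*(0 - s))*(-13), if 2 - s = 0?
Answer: 52 + 130*I ≈ 52.0 + 130.0*I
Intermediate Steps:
s = 2 (s = 2 - 1*0 = 2 + 0 = 2)
((5*(√(4 - 5) + 0) + 2)*(0 - s))*(-13) = ((5*(√(4 - 5) + 0) + 2)*(0 - 1*2))*(-13) = ((5*(√(-1) + 0) + 2)*(0 - 2))*(-13) = ((5*(I + 0) + 2)*(-2))*(-13) = ((5*I + 2)*(-2))*(-13) = ((2 + 5*I)*(-2))*(-13) = (-4 - 10*I)*(-13) = 52 + 130*I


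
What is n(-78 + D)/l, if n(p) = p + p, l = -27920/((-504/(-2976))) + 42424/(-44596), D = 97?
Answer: -4448451/19299476323 ≈ -0.00023050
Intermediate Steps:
l = -38598952646/234129 (l = -27920/((-504*(-1/2976))) + 42424*(-1/44596) = -27920/21/124 - 10606/11149 = -27920*124/21 - 10606/11149 = -3462080/21 - 10606/11149 = -38598952646/234129 ≈ -1.6486e+5)
n(p) = 2*p
n(-78 + D)/l = (2*(-78 + 97))/(-38598952646/234129) = (2*19)*(-234129/38598952646) = 38*(-234129/38598952646) = -4448451/19299476323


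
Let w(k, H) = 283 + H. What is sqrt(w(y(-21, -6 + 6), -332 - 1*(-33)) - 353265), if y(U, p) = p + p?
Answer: I*sqrt(353281) ≈ 594.37*I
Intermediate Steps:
y(U, p) = 2*p
sqrt(w(y(-21, -6 + 6), -332 - 1*(-33)) - 353265) = sqrt((283 + (-332 - 1*(-33))) - 353265) = sqrt((283 + (-332 + 33)) - 353265) = sqrt((283 - 299) - 353265) = sqrt(-16 - 353265) = sqrt(-353281) = I*sqrt(353281)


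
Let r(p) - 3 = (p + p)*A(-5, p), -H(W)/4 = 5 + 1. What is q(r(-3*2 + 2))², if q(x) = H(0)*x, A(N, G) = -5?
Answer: 1065024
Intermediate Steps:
H(W) = -24 (H(W) = -4*(5 + 1) = -4*6 = -24)
r(p) = 3 - 10*p (r(p) = 3 + (p + p)*(-5) = 3 + (2*p)*(-5) = 3 - 10*p)
q(x) = -24*x
q(r(-3*2 + 2))² = (-24*(3 - 10*(-3*2 + 2)))² = (-24*(3 - 10*(-6 + 2)))² = (-24*(3 - 10*(-4)))² = (-24*(3 + 40))² = (-24*43)² = (-1032)² = 1065024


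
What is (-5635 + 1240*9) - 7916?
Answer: -2391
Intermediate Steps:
(-5635 + 1240*9) - 7916 = (-5635 + 11160) - 7916 = 5525 - 7916 = -2391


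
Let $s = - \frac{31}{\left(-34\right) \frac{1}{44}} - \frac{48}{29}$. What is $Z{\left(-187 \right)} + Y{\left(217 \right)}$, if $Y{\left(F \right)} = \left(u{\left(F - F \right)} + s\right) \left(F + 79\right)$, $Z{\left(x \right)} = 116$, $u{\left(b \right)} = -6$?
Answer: $\frac{4794372}{493} \approx 9724.9$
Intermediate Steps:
$s = \frac{18962}{493}$ ($s = - \frac{31}{\left(-34\right) \frac{1}{44}} - \frac{48}{29} = - \frac{31}{- \frac{17}{22}} - \frac{48}{29} = \left(-31\right) \left(- \frac{22}{17}\right) - \frac{48}{29} = \frac{682}{17} - \frac{48}{29} = \frac{18962}{493} \approx 38.462$)
$Y{\left(F \right)} = \frac{1264316}{493} + \frac{16004 F}{493}$ ($Y{\left(F \right)} = \left(-6 + \frac{18962}{493}\right) \left(F + 79\right) = \frac{16004 \left(79 + F\right)}{493} = \frac{1264316}{493} + \frac{16004 F}{493}$)
$Z{\left(-187 \right)} + Y{\left(217 \right)} = 116 + \left(\frac{1264316}{493} + \frac{16004}{493} \cdot 217\right) = 116 + \left(\frac{1264316}{493} + \frac{3472868}{493}\right) = 116 + \frac{4737184}{493} = \frac{4794372}{493}$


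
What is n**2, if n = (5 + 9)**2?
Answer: 38416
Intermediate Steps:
n = 196 (n = 14**2 = 196)
n**2 = 196**2 = 38416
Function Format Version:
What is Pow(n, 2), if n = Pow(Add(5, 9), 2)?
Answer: 38416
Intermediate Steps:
n = 196 (n = Pow(14, 2) = 196)
Pow(n, 2) = Pow(196, 2) = 38416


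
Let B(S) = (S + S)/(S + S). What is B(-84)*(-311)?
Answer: -311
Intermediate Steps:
B(S) = 1 (B(S) = (2*S)/((2*S)) = (2*S)*(1/(2*S)) = 1)
B(-84)*(-311) = 1*(-311) = -311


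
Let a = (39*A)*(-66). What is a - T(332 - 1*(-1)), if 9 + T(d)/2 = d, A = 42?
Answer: -108756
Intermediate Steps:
T(d) = -18 + 2*d
a = -108108 (a = (39*42)*(-66) = 1638*(-66) = -108108)
a - T(332 - 1*(-1)) = -108108 - (-18 + 2*(332 - 1*(-1))) = -108108 - (-18 + 2*(332 + 1)) = -108108 - (-18 + 2*333) = -108108 - (-18 + 666) = -108108 - 1*648 = -108108 - 648 = -108756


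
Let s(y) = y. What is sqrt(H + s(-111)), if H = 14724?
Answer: sqrt(14613) ≈ 120.88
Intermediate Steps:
sqrt(H + s(-111)) = sqrt(14724 - 111) = sqrt(14613)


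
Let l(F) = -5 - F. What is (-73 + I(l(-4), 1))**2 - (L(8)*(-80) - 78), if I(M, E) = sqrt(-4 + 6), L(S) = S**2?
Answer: 10529 - 146*sqrt(2) ≈ 10323.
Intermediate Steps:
I(M, E) = sqrt(2)
(-73 + I(l(-4), 1))**2 - (L(8)*(-80) - 78) = (-73 + sqrt(2))**2 - (8**2*(-80) - 78) = (-73 + sqrt(2))**2 - (64*(-80) - 78) = (-73 + sqrt(2))**2 - (-5120 - 78) = (-73 + sqrt(2))**2 - 1*(-5198) = (-73 + sqrt(2))**2 + 5198 = 5198 + (-73 + sqrt(2))**2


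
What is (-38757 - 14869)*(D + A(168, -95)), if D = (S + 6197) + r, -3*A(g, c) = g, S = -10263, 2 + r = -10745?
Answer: 797364994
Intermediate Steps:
r = -10747 (r = -2 - 10745 = -10747)
A(g, c) = -g/3
D = -14813 (D = (-10263 + 6197) - 10747 = -4066 - 10747 = -14813)
(-38757 - 14869)*(D + A(168, -95)) = (-38757 - 14869)*(-14813 - ⅓*168) = -53626*(-14813 - 56) = -53626*(-14869) = 797364994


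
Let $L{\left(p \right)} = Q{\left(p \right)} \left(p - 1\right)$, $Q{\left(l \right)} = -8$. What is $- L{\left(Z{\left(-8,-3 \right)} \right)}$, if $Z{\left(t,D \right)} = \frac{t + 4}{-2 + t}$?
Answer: $- \frac{24}{5} \approx -4.8$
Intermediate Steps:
$Z{\left(t,D \right)} = \frac{4 + t}{-2 + t}$
$L{\left(p \right)} = 8 - 8 p$ ($L{\left(p \right)} = - 8 \left(p - 1\right) = - 8 \left(-1 + p\right) = 8 - 8 p$)
$- L{\left(Z{\left(-8,-3 \right)} \right)} = - (8 - 8 \frac{4 - 8}{-2 - 8}) = - (8 - 8 \frac{1}{-10} \left(-4\right)) = - (8 - 8 \left(\left(- \frac{1}{10}\right) \left(-4\right)\right)) = - (8 - \frac{16}{5}) = \left(-1\right) \frac{24}{5} = - \frac{24}{5}$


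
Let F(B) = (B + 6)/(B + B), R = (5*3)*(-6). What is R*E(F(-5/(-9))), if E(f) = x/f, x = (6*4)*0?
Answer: 0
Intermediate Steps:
R = -90 (R = 15*(-6) = -90)
F(B) = (6 + B)/(2*B) (F(B) = (6 + B)/((2*B)) = (6 + B)*(1/(2*B)) = (6 + B)/(2*B))
x = 0 (x = 24*0 = 0)
E(f) = 0 (E(f) = 0/f = 0)
R*E(F(-5/(-9))) = -90*0 = 0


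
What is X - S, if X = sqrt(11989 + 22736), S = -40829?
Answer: 40829 + 5*sqrt(1389) ≈ 41015.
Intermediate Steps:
X = 5*sqrt(1389) (X = sqrt(34725) = 5*sqrt(1389) ≈ 186.35)
X - S = 5*sqrt(1389) - 1*(-40829) = 5*sqrt(1389) + 40829 = 40829 + 5*sqrt(1389)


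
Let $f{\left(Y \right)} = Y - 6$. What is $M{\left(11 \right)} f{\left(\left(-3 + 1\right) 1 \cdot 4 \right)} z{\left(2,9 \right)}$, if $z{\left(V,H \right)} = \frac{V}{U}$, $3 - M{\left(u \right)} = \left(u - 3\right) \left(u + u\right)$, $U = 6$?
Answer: $\frac{2422}{3} \approx 807.33$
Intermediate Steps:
$M{\left(u \right)} = 3 - 2 u \left(-3 + u\right)$ ($M{\left(u \right)} = 3 - \left(u - 3\right) \left(u + u\right) = 3 - \left(-3 + u\right) 2 u = 3 - 2 u \left(-3 + u\right)$)
$z{\left(V,H \right)} = \frac{V}{6}$
$f{\left(Y \right)} = -6 + Y$
$M{\left(11 \right)} f{\left(\left(-3 + 1\right) 1 \cdot 4 \right)} z{\left(2,9 \right)} = \left(3 - 2 \cdot 11^{2} + 6 \cdot 11\right) \left(-6 + \left(-3 + 1\right) 1 \cdot 4\right) \frac{1}{6} \cdot 2 = \left(3 - 242 + 66\right) \left(-6 + \left(-2\right) 1 \cdot 4\right) \frac{1}{3} = \left(3 - 242 + 66\right) \left(-6 - 8\right) \frac{1}{3} = - 173 \left(-6 - 8\right) \frac{1}{3} = \left(-173\right) \left(-14\right) \frac{1}{3} = 2422 \cdot \frac{1}{3} = \frac{2422}{3}$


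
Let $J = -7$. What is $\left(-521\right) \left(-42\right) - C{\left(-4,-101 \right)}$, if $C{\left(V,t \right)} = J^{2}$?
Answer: $21833$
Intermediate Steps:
$C{\left(V,t \right)} = 49$ ($C{\left(V,t \right)} = \left(-7\right)^{2} = 49$)
$\left(-521\right) \left(-42\right) - C{\left(-4,-101 \right)} = \left(-521\right) \left(-42\right) - 49 = 21882 - 49 = 21833$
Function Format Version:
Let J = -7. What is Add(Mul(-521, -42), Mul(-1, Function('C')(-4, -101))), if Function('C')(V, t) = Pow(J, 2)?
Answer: 21833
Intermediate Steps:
Function('C')(V, t) = 49 (Function('C')(V, t) = Pow(-7, 2) = 49)
Add(Mul(-521, -42), Mul(-1, Function('C')(-4, -101))) = Add(Mul(-521, -42), Mul(-1, 49)) = Add(21882, -49) = 21833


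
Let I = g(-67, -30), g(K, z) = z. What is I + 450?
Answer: 420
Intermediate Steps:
I = -30
I + 450 = -30 + 450 = 420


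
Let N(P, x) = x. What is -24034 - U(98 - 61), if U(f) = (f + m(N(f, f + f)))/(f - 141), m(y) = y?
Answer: -2499425/104 ≈ -24033.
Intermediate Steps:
U(f) = 3*f/(-141 + f) (U(f) = (f + (f + f))/(f - 141) = (f + 2*f)/(-141 + f) = (3*f)/(-141 + f) = 3*f/(-141 + f))
-24034 - U(98 - 61) = -24034 - 3*(98 - 61)/(-141 + (98 - 61)) = -24034 - 3*37/(-141 + 37) = -24034 - 3*37/(-104) = -24034 - 3*37*(-1)/104 = -24034 - 1*(-111/104) = -24034 + 111/104 = -2499425/104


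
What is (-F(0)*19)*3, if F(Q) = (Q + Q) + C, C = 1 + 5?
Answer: -342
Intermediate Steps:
C = 6
F(Q) = 6 + 2*Q (F(Q) = (Q + Q) + 6 = 2*Q + 6 = 6 + 2*Q)
(-F(0)*19)*3 = (-(6 + 2*0)*19)*3 = (-(6 + 0)*19)*3 = (-1*6*19)*3 = -6*19*3 = -114*3 = -342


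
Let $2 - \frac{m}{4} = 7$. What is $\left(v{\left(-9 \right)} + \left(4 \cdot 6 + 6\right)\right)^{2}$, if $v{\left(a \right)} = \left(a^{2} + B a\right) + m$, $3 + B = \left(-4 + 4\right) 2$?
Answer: $13924$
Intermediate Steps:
$m = -20$ ($m = 8 - 28 = -20$)
$B = -3$ ($B = -3 + \left(-4 + 4\right) 2 = -3 + 0 \cdot 2 = -3 + 0 = -3$)
$v{\left(a \right)} = -20 + a^{2} - 3 a$ ($v{\left(a \right)} = \left(a^{2} - 3 a\right) - 20 = -20 + a^{2} - 3 a$)
$\left(v{\left(-9 \right)} + \left(4 \cdot 6 + 6\right)\right)^{2} = \left(\left(-20 + \left(-9\right)^{2} - -27\right) + \left(4 \cdot 6 + 6\right)\right)^{2} = \left(\left(-20 + 81 + 27\right) + \left(24 + 6\right)\right)^{2} = \left(88 + 30\right)^{2} = 118^{2} = 13924$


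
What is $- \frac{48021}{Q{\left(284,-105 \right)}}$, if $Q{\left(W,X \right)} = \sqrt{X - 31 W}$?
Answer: $\frac{48021 i \sqrt{8909}}{8909} \approx 508.76 i$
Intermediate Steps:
$- \frac{48021}{Q{\left(284,-105 \right)}} = - \frac{48021}{\sqrt{-105 - 8804}} = - \frac{48021}{\sqrt{-8909}} = - \frac{48021}{i \sqrt{8909}} = - 48021 \left(- \frac{i \sqrt{8909}}{8909}\right) = \frac{48021 i \sqrt{8909}}{8909}$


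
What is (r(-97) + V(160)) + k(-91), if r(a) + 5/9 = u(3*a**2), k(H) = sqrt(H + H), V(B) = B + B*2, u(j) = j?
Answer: 258358/9 + I*sqrt(182) ≈ 28706.0 + 13.491*I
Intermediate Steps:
V(B) = 3*B (V(B) = B + 2*B = 3*B)
k(H) = sqrt(2)*sqrt(H) (k(H) = sqrt(2*H) = sqrt(2)*sqrt(H))
r(a) = -5/9 + 3*a**2
(r(-97) + V(160)) + k(-91) = ((-5/9 + 3*(-97)**2) + 3*160) + sqrt(2)*sqrt(-91) = ((-5/9 + 3*9409) + 480) + sqrt(2)*(I*sqrt(91)) = ((-5/9 + 28227) + 480) + I*sqrt(182) = (254038/9 + 480) + I*sqrt(182) = 258358/9 + I*sqrt(182)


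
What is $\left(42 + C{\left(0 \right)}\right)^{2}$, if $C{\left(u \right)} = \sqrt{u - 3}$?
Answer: $\left(42 + i \sqrt{3}\right)^{2} \approx 1761.0 + 145.49 i$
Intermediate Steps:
$C{\left(u \right)} = \sqrt{-3 + u}$
$\left(42 + C{\left(0 \right)}\right)^{2} = \left(42 + \sqrt{-3 + 0}\right)^{2} = \left(42 + \sqrt{-3}\right)^{2} = \left(42 + i \sqrt{3}\right)^{2}$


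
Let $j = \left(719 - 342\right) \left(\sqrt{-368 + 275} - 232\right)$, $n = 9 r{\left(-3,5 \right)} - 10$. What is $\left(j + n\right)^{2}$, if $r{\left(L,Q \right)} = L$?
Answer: $7643207004 - 65975754 i \sqrt{93} \approx 7.6432 \cdot 10^{9} - 6.3625 \cdot 10^{8} i$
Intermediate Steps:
$n = -37$ ($n = 9 \left(-3\right) - 10 = -27 - 10 = -37$)
$j = -87464 + 377 i \sqrt{93}$ ($j = 377 \left(\sqrt{-93} - 232\right) = 377 \left(i \sqrt{93} - 232\right) = 377 \left(-232 + i \sqrt{93}\right) = -87464 + 377 i \sqrt{93} \approx -87464.0 + 3635.7 i$)
$\left(j + n\right)^{2} = \left(\left(-87464 + 377 i \sqrt{93}\right) - 37\right)^{2} = \left(-87501 + 377 i \sqrt{93}\right)^{2}$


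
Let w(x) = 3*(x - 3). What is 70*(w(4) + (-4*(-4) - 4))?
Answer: 1050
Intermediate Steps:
w(x) = -9 + 3*x (w(x) = 3*(-3 + x) = -9 + 3*x)
70*(w(4) + (-4*(-4) - 4)) = 70*((-9 + 3*4) + (-4*(-4) - 4)) = 70*((-9 + 12) + (16 - 4)) = 70*(3 + 12) = 70*15 = 1050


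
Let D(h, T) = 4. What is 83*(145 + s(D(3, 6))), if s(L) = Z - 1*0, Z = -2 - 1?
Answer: 11786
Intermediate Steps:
Z = -3
s(L) = -3 (s(L) = -3 - 1*0 = -3 + 0 = -3)
83*(145 + s(D(3, 6))) = 83*(145 - 3) = 83*142 = 11786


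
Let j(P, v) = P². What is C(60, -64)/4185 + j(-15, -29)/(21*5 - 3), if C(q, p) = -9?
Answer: 34841/15810 ≈ 2.2037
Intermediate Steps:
C(60, -64)/4185 + j(-15, -29)/(21*5 - 3) = -9/4185 + (-15)²/(21*5 - 3) = -9*1/4185 + 225/(105 - 3) = -1/465 + 225/102 = -1/465 + 225*(1/102) = -1/465 + 75/34 = 34841/15810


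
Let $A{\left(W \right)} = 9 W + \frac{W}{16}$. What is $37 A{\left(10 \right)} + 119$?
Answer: $\frac{27777}{8} \approx 3472.1$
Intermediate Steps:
$A{\left(W \right)} = \frac{145 W}{16}$ ($A{\left(W \right)} = 9 W + W \frac{1}{16} = 9 W + \frac{W}{16} = \frac{145 W}{16}$)
$37 A{\left(10 \right)} + 119 = 37 \cdot \frac{145}{16} \cdot 10 + 119 = 37 \cdot \frac{725}{8} + 119 = \frac{26825}{8} + 119 = \frac{27777}{8}$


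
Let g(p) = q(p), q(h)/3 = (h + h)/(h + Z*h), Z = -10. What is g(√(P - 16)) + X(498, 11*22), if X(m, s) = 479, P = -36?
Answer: 1435/3 ≈ 478.33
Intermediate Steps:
q(h) = -⅔ (q(h) = 3*((h + h)/(h - 10*h)) = 3*((2*h)/((-9*h))) = 3*((2*h)*(-1/(9*h))) = 3*(-2/9) = -⅔)
g(p) = -⅔
g(√(P - 16)) + X(498, 11*22) = -⅔ + 479 = 1435/3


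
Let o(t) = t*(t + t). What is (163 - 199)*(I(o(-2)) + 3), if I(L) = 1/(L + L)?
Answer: -441/4 ≈ -110.25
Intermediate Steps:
o(t) = 2*t² (o(t) = t*(2*t) = 2*t²)
I(L) = 1/(2*L)
(163 - 199)*(I(o(-2)) + 3) = (163 - 199)*(1/(2*((2*(-2)²))) + 3) = -36*(1/(2*((2*4))) + 3) = -36*((½)/8 + 3) = -36*((½)*(⅛) + 3) = -36*(1/16 + 3) = -36*49/16 = -441/4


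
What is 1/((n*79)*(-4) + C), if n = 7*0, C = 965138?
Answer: 1/965138 ≈ 1.0361e-6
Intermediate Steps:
n = 0
1/((n*79)*(-4) + C) = 1/((0*79)*(-4) + 965138) = 1/(0*(-4) + 965138) = 1/(0 + 965138) = 1/965138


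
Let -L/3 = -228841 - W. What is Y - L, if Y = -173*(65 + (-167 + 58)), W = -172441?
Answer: -161588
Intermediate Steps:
L = 169200 (L = -3*(-228841 - 1*(-172441)) = -3*(-228841 + 172441) = -3*(-56400) = 169200)
Y = 7612 (Y = -173*(65 - 109) = -173*(-44) = 7612)
Y - L = 7612 - 1*169200 = 7612 - 169200 = -161588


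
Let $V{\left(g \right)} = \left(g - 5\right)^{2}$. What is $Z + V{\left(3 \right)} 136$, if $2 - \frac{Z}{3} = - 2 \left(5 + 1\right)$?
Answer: $586$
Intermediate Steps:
$Z = 42$ ($Z = 6 - 3 \left(- 2 \left(5 + 1\right)\right) = 6 - 3 \left(\left(-2\right) 6\right) = 6 - -36 = 6 + 36 = 42$)
$V{\left(g \right)} = \left(-5 + g\right)^{2}$ ($V{\left(g \right)} = \left(g - 5\right)^{2} = \left(-5 + g\right)^{2}$)
$Z + V{\left(3 \right)} 136 = 42 + \left(-5 + 3\right)^{2} \cdot 136 = 42 + \left(-2\right)^{2} \cdot 136 = 42 + 4 \cdot 136 = 42 + 544 = 586$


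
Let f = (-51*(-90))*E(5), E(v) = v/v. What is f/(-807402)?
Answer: -765/134567 ≈ -0.0056849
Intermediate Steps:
E(v) = 1
f = 4590 (f = -51*(-90)*1 = 4590*1 = 4590)
f/(-807402) = 4590/(-807402) = 4590*(-1/807402) = -765/134567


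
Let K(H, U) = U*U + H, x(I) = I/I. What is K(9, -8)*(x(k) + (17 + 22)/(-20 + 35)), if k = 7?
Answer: 1314/5 ≈ 262.80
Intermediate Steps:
x(I) = 1
K(H, U) = H + U² (K(H, U) = U² + H = H + U²)
K(9, -8)*(x(k) + (17 + 22)/(-20 + 35)) = (9 + (-8)²)*(1 + (17 + 22)/(-20 + 35)) = (9 + 64)*(1 + 39/15) = 73*(1 + 39*(1/15)) = 73*(1 + 13/5) = 73*(18/5) = 1314/5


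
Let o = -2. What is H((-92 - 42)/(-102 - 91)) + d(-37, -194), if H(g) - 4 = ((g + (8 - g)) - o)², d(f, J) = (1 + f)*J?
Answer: 7088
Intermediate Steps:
d(f, J) = J*(1 + f)
H(g) = 104 (H(g) = 4 + ((g + (8 - g)) - 1*(-2))² = 4 + (8 + 2)² = 4 + 10² = 4 + 100 = 104)
H((-92 - 42)/(-102 - 91)) + d(-37, -194) = 104 - 194*(1 - 37) = 104 - 194*(-36) = 104 + 6984 = 7088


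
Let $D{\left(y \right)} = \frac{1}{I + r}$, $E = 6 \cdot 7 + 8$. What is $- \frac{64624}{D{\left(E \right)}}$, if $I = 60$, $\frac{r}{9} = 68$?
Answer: $-43427328$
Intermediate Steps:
$r = 612$ ($r = 9 \cdot 68 = 612$)
$E = 50$ ($E = 42 + 8 = 50$)
$D{\left(y \right)} = \frac{1}{672}$ ($D{\left(y \right)} = \frac{1}{60 + 612} = \frac{1}{672}$)
$- \frac{64624}{D{\left(E \right)}} = - 64624 \frac{1}{\frac{1}{672}} = \left(-64624\right) 672 = -43427328$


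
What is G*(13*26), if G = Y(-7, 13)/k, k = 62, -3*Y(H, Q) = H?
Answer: 1183/93 ≈ 12.720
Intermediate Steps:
Y(H, Q) = -H/3
G = 7/186 (G = -⅓*(-7)/62 = (7/3)*(1/62) = 7/186 ≈ 0.037634)
G*(13*26) = 7*(13*26)/186 = (7/186)*338 = 1183/93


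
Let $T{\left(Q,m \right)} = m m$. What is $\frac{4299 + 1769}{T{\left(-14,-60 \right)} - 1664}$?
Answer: $\frac{1517}{484} \approx 3.1343$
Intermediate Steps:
$T{\left(Q,m \right)} = m^{2}$
$\frac{4299 + 1769}{T{\left(-14,-60 \right)} - 1664} = \frac{4299 + 1769}{\left(-60\right)^{2} - 1664} = \frac{6068}{3600 - 1664} = \frac{6068}{1936} = 6068 \cdot \frac{1}{1936} = \frac{1517}{484}$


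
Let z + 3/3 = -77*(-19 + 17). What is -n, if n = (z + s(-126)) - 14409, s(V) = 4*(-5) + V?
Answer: 14402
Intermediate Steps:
s(V) = -20 + V
z = 153 (z = -1 - 77*(-19 + 17) = -1 - 77*(-2) = -1 + 154 = 153)
n = -14402 (n = (153 + (-20 - 126)) - 14409 = (153 - 146) - 14409 = 7 - 14409 = -14402)
-n = -1*(-14402) = 14402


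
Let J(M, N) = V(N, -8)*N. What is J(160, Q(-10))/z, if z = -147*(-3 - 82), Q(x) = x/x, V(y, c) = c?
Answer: -8/12495 ≈ -0.00064026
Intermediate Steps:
Q(x) = 1
J(M, N) = -8*N
z = 12495 (z = -147*(-85) = 12495)
J(160, Q(-10))/z = -8*1/12495 = -8/12495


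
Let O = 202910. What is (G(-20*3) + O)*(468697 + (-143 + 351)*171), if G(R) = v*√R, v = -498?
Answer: 102320411150 - 502247940*I*√15 ≈ 1.0232e+11 - 1.9452e+9*I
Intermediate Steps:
G(R) = -498*√R
(G(-20*3) + O)*(468697 + (-143 + 351)*171) = (-498*2*I*√15 + 202910)*(468697 + (-143 + 351)*171) = (-996*I*√15 + 202910)*(468697 + 208*171) = (-996*I*√15 + 202910)*(468697 + 35568) = (-996*I*√15 + 202910)*504265 = (202910 - 996*I*√15)*504265 = 102320411150 - 502247940*I*√15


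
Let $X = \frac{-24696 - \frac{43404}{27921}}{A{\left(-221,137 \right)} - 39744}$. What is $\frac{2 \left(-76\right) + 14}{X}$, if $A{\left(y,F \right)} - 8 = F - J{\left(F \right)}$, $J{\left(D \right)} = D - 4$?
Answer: $- \frac{12757607478}{57465035} \approx -222.01$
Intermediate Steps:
$J{\left(D \right)} = -4 + D$
$A{\left(y,F \right)} = 12$ ($A{\left(y,F \right)} = 8 + \left(F - \left(-4 + F\right)\right) = 8 + 4 = 12$)
$X = \frac{57465035}{92446431}$ ($X = \frac{-24696 - \frac{43404}{27921}}{12 - 39744} = \frac{-24696 - \frac{14468}{9307}}{-39732} = \left(-24696 - \frac{14468}{9307}\right) \left(- \frac{1}{39732}\right) = \left(- \frac{229860140}{9307}\right) \left(- \frac{1}{39732}\right) = \frac{57465035}{92446431} \approx 0.6216$)
$\frac{2 \left(-76\right) + 14}{X} = \frac{2 \left(-76\right) + 14}{\frac{57465035}{92446431}} = \left(-152 + 14\right) \frac{92446431}{57465035} = \left(-138\right) \frac{92446431}{57465035} = - \frac{12757607478}{57465035}$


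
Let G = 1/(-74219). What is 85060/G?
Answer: -6313068140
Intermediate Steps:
G = -1/74219 ≈ -1.3474e-5
85060/G = 85060/(-1/74219) = 85060*(-74219) = -6313068140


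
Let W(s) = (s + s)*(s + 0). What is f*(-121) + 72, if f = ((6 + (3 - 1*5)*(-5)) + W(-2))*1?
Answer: -2832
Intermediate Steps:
W(s) = 2*s² (W(s) = (2*s)*s = 2*s²)
f = 24 (f = ((6 + (3 - 1*5)*(-5)) + 2*(-2)²)*1 = ((6 + (3 - 5)*(-5)) + 2*4)*1 = ((6 - 2*(-5)) + 8)*1 = ((6 + 10) + 8)*1 = (16 + 8)*1 = 24*1 = 24)
f*(-121) + 72 = 24*(-121) + 72 = -2904 + 72 = -2832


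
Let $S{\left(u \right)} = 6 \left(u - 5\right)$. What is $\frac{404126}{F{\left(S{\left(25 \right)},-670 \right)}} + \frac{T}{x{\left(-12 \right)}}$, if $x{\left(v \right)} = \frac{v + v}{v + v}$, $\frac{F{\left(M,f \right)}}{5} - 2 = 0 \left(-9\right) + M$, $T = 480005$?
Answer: $\frac{146603588}{305} \approx 4.8067 \cdot 10^{5}$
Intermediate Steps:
$S{\left(u \right)} = -30 + 6 u$ ($S{\left(u \right)} = 6 \left(-5 + u\right) = -30 + 6 u$)
$F{\left(M,f \right)} = 10 + 5 M$ ($F{\left(M,f \right)} = 10 + 5 \left(0 \left(-9\right) + M\right) = 10 + 5 \left(0 + M\right) = 10 + 5 M$)
$x{\left(v \right)} = 1$ ($x{\left(v \right)} = \frac{2 v}{2 v} = 2 v \frac{1}{2 v} = 1$)
$\frac{404126}{F{\left(S{\left(25 \right)},-670 \right)}} + \frac{T}{x{\left(-12 \right)}} = \frac{404126}{10 + 5 \left(-30 + 6 \cdot 25\right)} + \frac{480005}{1} = \frac{404126}{10 + 5 \left(-30 + 150\right)} + 480005 \cdot 1 = \frac{404126}{10 + 5 \cdot 120} + 480005 = \frac{404126}{10 + 600} + 480005 = \frac{404126}{610} + 480005 = 404126 \cdot \frac{1}{610} + 480005 = \frac{202063}{305} + 480005 = \frac{146603588}{305}$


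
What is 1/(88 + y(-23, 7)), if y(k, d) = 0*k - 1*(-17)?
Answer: 1/105 ≈ 0.0095238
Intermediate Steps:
y(k, d) = 17 (y(k, d) = 0 + 17 = 17)
1/(88 + y(-23, 7)) = 1/(88 + 17) = 1/105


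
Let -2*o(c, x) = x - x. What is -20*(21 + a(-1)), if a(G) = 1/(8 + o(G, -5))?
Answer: -845/2 ≈ -422.50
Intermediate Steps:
o(c, x) = 0 (o(c, x) = -(x - x)/2 = -½*0 = 0)
a(G) = ⅛ (a(G) = 1/(8 + 0) = 1/8 = ⅛)
-20*(21 + a(-1)) = -20*(21 + ⅛) = -20*169/8 = -845/2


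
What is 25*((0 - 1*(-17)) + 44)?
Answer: 1525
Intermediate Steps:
25*((0 - 1*(-17)) + 44) = 25*((0 + 17) + 44) = 25*(17 + 44) = 25*61 = 1525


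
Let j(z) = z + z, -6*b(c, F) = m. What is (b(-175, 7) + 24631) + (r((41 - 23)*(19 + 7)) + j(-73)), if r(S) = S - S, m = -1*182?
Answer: 73546/3 ≈ 24515.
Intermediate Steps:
m = -182
b(c, F) = 91/3 (b(c, F) = -1/6*(-182) = 91/3)
j(z) = 2*z
r(S) = 0
(b(-175, 7) + 24631) + (r((41 - 23)*(19 + 7)) + j(-73)) = (91/3 + 24631) + (0 + 2*(-73)) = 73984/3 + (0 - 146) = 73984/3 - 146 = 73546/3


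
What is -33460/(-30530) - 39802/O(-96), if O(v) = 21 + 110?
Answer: -121077180/399943 ≈ -302.74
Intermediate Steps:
O(v) = 131
-33460/(-30530) - 39802/O(-96) = -33460/(-30530) - 39802/131 = -33460*(-1/30530) - 39802*1/131 = 3346/3053 - 39802/131 = -121077180/399943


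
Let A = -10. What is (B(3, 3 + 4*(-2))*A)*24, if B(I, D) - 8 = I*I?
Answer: -4080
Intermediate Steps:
B(I, D) = 8 + I**2 (B(I, D) = 8 + I*I = 8 + I**2)
(B(3, 3 + 4*(-2))*A)*24 = ((8 + 3**2)*(-10))*24 = ((8 + 9)*(-10))*24 = (17*(-10))*24 = -170*24 = -4080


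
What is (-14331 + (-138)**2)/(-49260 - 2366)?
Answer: -4713/51626 ≈ -0.091291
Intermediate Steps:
(-14331 + (-138)**2)/(-49260 - 2366) = (-14331 + 19044)/(-51626) = 4713*(-1/51626) = -4713/51626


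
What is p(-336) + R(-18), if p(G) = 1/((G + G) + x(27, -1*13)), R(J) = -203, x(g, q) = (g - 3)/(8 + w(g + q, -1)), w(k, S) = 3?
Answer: -1495715/7368 ≈ -203.00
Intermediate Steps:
x(g, q) = -3/11 + g/11 (x(g, q) = (g - 3)/(8 + 3) = (-3 + g)/11 = (-3 + g)*(1/11) = -3/11 + g/11)
p(G) = 1/(24/11 + 2*G) (p(G) = 1/((G + G) + (-3/11 + (1/11)*27)) = 1/(2*G + (-3/11 + 27/11)) = 1/(2*G + 24/11) = 1/(24/11 + 2*G))
p(-336) + R(-18) = 11/(2*(12 + 11*(-336))) - 203 = 11/(2*(12 - 3696)) - 203 = (11/2)/(-3684) - 203 = (11/2)*(-1/3684) - 203 = -11/7368 - 203 = -1495715/7368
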